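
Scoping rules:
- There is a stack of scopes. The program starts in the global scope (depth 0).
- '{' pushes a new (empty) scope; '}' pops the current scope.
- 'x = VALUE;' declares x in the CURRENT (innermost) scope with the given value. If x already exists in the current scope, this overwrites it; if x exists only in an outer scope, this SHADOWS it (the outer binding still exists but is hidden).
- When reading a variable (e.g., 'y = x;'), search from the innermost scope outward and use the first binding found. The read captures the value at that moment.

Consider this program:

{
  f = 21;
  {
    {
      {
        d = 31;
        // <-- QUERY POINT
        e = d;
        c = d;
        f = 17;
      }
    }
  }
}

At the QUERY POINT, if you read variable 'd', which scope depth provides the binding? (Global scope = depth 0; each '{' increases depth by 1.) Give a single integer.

Step 1: enter scope (depth=1)
Step 2: declare f=21 at depth 1
Step 3: enter scope (depth=2)
Step 4: enter scope (depth=3)
Step 5: enter scope (depth=4)
Step 6: declare d=31 at depth 4
Visible at query point: d=31 f=21

Answer: 4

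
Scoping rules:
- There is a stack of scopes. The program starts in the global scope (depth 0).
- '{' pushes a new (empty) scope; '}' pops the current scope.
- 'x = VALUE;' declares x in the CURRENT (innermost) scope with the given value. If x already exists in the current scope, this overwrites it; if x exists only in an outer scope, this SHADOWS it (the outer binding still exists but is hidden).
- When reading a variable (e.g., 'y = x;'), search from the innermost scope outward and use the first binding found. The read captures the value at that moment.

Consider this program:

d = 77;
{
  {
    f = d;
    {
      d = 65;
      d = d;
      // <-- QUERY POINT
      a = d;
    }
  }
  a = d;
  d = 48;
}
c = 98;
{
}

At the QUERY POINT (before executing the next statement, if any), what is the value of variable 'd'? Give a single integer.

Step 1: declare d=77 at depth 0
Step 2: enter scope (depth=1)
Step 3: enter scope (depth=2)
Step 4: declare f=(read d)=77 at depth 2
Step 5: enter scope (depth=3)
Step 6: declare d=65 at depth 3
Step 7: declare d=(read d)=65 at depth 3
Visible at query point: d=65 f=77

Answer: 65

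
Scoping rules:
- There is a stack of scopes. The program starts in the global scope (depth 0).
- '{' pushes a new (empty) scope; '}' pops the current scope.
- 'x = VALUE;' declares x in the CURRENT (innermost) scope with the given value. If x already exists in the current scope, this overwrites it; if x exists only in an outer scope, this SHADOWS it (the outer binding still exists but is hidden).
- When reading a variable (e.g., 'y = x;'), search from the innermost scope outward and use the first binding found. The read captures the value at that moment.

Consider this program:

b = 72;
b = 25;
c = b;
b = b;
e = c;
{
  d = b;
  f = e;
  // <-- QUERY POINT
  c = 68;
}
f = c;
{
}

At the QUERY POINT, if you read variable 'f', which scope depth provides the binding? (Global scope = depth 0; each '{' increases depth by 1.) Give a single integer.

Step 1: declare b=72 at depth 0
Step 2: declare b=25 at depth 0
Step 3: declare c=(read b)=25 at depth 0
Step 4: declare b=(read b)=25 at depth 0
Step 5: declare e=(read c)=25 at depth 0
Step 6: enter scope (depth=1)
Step 7: declare d=(read b)=25 at depth 1
Step 8: declare f=(read e)=25 at depth 1
Visible at query point: b=25 c=25 d=25 e=25 f=25

Answer: 1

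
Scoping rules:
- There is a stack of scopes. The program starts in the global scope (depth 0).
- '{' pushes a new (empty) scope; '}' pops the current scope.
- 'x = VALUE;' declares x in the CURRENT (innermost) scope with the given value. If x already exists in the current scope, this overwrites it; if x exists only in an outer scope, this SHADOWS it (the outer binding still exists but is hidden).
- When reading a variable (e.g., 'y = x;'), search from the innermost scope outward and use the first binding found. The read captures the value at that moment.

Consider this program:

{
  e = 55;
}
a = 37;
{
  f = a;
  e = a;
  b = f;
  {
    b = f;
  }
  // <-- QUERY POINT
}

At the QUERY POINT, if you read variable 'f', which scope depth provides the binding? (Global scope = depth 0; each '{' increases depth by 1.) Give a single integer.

Step 1: enter scope (depth=1)
Step 2: declare e=55 at depth 1
Step 3: exit scope (depth=0)
Step 4: declare a=37 at depth 0
Step 5: enter scope (depth=1)
Step 6: declare f=(read a)=37 at depth 1
Step 7: declare e=(read a)=37 at depth 1
Step 8: declare b=(read f)=37 at depth 1
Step 9: enter scope (depth=2)
Step 10: declare b=(read f)=37 at depth 2
Step 11: exit scope (depth=1)
Visible at query point: a=37 b=37 e=37 f=37

Answer: 1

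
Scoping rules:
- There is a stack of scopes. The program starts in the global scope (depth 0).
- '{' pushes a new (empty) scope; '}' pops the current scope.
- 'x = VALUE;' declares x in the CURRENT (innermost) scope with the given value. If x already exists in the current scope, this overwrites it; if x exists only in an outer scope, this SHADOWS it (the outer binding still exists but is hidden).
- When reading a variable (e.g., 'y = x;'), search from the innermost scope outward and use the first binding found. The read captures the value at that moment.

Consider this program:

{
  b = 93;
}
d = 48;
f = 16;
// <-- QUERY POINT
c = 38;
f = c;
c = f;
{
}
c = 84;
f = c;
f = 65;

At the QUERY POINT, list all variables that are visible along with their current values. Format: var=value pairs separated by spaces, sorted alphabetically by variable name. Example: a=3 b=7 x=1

Step 1: enter scope (depth=1)
Step 2: declare b=93 at depth 1
Step 3: exit scope (depth=0)
Step 4: declare d=48 at depth 0
Step 5: declare f=16 at depth 0
Visible at query point: d=48 f=16

Answer: d=48 f=16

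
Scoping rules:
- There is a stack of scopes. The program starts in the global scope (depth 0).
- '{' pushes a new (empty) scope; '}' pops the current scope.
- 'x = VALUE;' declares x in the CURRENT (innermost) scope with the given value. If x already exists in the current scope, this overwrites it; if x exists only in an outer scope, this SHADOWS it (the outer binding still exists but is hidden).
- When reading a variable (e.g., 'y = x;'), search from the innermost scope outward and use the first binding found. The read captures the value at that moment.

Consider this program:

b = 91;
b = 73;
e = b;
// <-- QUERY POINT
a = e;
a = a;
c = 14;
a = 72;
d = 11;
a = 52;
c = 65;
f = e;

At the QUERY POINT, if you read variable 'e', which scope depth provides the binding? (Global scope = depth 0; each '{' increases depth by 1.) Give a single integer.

Step 1: declare b=91 at depth 0
Step 2: declare b=73 at depth 0
Step 3: declare e=(read b)=73 at depth 0
Visible at query point: b=73 e=73

Answer: 0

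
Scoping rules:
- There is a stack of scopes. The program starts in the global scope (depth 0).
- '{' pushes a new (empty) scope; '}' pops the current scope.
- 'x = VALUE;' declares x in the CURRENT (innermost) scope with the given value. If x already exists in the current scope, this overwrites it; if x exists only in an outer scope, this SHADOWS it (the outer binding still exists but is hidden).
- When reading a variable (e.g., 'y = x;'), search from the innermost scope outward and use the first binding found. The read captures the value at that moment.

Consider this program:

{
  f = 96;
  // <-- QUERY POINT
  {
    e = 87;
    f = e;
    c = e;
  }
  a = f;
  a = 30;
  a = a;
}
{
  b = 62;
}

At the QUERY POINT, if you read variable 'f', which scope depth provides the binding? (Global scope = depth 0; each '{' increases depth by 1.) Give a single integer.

Answer: 1

Derivation:
Step 1: enter scope (depth=1)
Step 2: declare f=96 at depth 1
Visible at query point: f=96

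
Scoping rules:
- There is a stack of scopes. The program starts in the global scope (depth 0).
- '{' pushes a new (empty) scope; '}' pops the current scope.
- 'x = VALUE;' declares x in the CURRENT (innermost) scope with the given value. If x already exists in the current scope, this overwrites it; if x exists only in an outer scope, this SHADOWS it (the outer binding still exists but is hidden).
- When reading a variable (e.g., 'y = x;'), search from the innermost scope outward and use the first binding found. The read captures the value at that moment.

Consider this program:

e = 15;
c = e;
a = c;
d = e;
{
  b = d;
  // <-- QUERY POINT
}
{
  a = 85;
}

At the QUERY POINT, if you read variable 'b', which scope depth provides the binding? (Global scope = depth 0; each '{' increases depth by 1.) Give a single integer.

Answer: 1

Derivation:
Step 1: declare e=15 at depth 0
Step 2: declare c=(read e)=15 at depth 0
Step 3: declare a=(read c)=15 at depth 0
Step 4: declare d=(read e)=15 at depth 0
Step 5: enter scope (depth=1)
Step 6: declare b=(read d)=15 at depth 1
Visible at query point: a=15 b=15 c=15 d=15 e=15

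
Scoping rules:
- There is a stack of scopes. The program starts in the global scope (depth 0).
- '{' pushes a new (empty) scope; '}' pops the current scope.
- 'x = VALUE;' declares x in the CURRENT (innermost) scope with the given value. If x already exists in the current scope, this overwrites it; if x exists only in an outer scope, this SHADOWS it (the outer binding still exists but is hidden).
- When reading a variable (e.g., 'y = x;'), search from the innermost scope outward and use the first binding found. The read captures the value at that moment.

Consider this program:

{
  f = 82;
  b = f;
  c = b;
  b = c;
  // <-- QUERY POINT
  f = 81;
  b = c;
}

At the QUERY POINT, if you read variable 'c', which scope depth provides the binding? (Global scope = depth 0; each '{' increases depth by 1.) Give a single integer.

Step 1: enter scope (depth=1)
Step 2: declare f=82 at depth 1
Step 3: declare b=(read f)=82 at depth 1
Step 4: declare c=(read b)=82 at depth 1
Step 5: declare b=(read c)=82 at depth 1
Visible at query point: b=82 c=82 f=82

Answer: 1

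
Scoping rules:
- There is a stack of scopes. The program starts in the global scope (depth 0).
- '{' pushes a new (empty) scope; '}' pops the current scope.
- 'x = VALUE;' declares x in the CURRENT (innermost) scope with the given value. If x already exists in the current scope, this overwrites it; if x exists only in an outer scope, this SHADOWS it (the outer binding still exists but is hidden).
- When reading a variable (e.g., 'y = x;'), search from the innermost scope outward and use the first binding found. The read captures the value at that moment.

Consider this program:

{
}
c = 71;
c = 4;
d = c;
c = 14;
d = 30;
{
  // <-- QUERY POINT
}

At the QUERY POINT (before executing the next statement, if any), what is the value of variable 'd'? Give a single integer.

Step 1: enter scope (depth=1)
Step 2: exit scope (depth=0)
Step 3: declare c=71 at depth 0
Step 4: declare c=4 at depth 0
Step 5: declare d=(read c)=4 at depth 0
Step 6: declare c=14 at depth 0
Step 7: declare d=30 at depth 0
Step 8: enter scope (depth=1)
Visible at query point: c=14 d=30

Answer: 30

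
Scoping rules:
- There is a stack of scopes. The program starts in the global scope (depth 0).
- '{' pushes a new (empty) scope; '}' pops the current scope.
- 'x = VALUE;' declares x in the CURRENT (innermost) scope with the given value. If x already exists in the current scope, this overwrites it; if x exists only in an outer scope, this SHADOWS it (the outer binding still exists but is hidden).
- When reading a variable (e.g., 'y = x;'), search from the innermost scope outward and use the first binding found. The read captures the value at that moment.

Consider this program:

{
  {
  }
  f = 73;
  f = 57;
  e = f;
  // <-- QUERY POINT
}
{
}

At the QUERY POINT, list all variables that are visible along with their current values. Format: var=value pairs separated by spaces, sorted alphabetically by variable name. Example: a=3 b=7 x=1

Answer: e=57 f=57

Derivation:
Step 1: enter scope (depth=1)
Step 2: enter scope (depth=2)
Step 3: exit scope (depth=1)
Step 4: declare f=73 at depth 1
Step 5: declare f=57 at depth 1
Step 6: declare e=(read f)=57 at depth 1
Visible at query point: e=57 f=57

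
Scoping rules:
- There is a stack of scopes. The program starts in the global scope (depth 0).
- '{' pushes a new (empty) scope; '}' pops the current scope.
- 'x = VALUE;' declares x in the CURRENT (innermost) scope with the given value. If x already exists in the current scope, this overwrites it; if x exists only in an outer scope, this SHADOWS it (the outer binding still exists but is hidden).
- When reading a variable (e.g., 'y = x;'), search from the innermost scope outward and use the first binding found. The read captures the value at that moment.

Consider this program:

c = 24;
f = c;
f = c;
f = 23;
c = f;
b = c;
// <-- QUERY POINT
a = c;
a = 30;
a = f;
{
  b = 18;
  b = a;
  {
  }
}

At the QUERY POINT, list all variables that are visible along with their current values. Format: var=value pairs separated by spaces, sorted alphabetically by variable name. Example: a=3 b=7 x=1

Step 1: declare c=24 at depth 0
Step 2: declare f=(read c)=24 at depth 0
Step 3: declare f=(read c)=24 at depth 0
Step 4: declare f=23 at depth 0
Step 5: declare c=(read f)=23 at depth 0
Step 6: declare b=(read c)=23 at depth 0
Visible at query point: b=23 c=23 f=23

Answer: b=23 c=23 f=23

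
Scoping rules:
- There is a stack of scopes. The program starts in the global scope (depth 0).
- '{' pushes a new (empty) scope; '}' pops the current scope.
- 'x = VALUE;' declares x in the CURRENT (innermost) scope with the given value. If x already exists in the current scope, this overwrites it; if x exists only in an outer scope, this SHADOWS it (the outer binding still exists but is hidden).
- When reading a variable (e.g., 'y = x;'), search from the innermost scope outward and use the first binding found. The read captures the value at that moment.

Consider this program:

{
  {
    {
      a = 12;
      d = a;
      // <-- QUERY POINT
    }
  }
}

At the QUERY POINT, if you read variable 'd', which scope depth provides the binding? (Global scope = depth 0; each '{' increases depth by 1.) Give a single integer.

Answer: 3

Derivation:
Step 1: enter scope (depth=1)
Step 2: enter scope (depth=2)
Step 3: enter scope (depth=3)
Step 4: declare a=12 at depth 3
Step 5: declare d=(read a)=12 at depth 3
Visible at query point: a=12 d=12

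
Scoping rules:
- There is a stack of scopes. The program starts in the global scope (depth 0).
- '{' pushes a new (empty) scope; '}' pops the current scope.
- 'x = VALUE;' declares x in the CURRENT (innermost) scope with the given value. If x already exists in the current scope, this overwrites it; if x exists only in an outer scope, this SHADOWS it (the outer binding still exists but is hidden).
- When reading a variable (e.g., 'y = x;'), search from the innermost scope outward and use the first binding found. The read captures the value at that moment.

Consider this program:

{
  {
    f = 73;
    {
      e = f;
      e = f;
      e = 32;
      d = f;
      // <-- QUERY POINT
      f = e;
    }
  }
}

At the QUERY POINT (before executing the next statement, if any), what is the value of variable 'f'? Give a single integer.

Step 1: enter scope (depth=1)
Step 2: enter scope (depth=2)
Step 3: declare f=73 at depth 2
Step 4: enter scope (depth=3)
Step 5: declare e=(read f)=73 at depth 3
Step 6: declare e=(read f)=73 at depth 3
Step 7: declare e=32 at depth 3
Step 8: declare d=(read f)=73 at depth 3
Visible at query point: d=73 e=32 f=73

Answer: 73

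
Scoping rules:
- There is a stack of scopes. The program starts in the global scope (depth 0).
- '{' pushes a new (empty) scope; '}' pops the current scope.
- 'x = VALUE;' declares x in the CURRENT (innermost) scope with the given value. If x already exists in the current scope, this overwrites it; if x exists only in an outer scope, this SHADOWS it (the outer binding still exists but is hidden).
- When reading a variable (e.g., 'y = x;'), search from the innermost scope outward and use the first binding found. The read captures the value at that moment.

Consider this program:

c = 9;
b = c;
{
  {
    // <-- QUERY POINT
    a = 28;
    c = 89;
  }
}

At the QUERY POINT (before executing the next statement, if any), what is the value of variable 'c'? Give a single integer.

Answer: 9

Derivation:
Step 1: declare c=9 at depth 0
Step 2: declare b=(read c)=9 at depth 0
Step 3: enter scope (depth=1)
Step 4: enter scope (depth=2)
Visible at query point: b=9 c=9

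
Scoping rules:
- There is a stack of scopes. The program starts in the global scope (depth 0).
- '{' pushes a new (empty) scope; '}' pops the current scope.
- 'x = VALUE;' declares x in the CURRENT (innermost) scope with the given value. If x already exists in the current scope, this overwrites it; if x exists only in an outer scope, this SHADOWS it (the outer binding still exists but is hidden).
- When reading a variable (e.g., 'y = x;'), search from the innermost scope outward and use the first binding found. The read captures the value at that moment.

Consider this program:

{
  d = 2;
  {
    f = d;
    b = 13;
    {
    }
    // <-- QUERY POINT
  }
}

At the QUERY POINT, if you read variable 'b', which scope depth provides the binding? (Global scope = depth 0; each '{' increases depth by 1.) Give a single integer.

Answer: 2

Derivation:
Step 1: enter scope (depth=1)
Step 2: declare d=2 at depth 1
Step 3: enter scope (depth=2)
Step 4: declare f=(read d)=2 at depth 2
Step 5: declare b=13 at depth 2
Step 6: enter scope (depth=3)
Step 7: exit scope (depth=2)
Visible at query point: b=13 d=2 f=2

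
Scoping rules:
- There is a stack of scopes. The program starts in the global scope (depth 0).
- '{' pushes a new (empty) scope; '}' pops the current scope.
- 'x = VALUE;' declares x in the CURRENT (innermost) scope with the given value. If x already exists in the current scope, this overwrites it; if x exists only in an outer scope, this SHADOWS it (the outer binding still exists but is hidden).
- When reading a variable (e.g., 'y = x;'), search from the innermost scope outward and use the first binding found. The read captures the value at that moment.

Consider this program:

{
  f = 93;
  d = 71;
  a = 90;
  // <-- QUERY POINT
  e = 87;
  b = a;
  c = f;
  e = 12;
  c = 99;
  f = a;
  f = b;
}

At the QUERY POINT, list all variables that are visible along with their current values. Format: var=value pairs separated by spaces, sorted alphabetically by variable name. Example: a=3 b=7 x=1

Answer: a=90 d=71 f=93

Derivation:
Step 1: enter scope (depth=1)
Step 2: declare f=93 at depth 1
Step 3: declare d=71 at depth 1
Step 4: declare a=90 at depth 1
Visible at query point: a=90 d=71 f=93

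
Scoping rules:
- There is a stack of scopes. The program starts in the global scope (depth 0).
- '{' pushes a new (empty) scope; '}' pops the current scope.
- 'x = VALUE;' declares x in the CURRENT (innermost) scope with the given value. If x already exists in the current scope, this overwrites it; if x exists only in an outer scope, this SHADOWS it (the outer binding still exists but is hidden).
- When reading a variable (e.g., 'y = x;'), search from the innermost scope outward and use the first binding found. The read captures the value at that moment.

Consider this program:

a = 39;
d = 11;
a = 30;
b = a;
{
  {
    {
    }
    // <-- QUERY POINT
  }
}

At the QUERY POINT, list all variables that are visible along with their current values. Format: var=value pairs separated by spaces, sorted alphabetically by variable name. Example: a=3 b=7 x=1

Step 1: declare a=39 at depth 0
Step 2: declare d=11 at depth 0
Step 3: declare a=30 at depth 0
Step 4: declare b=(read a)=30 at depth 0
Step 5: enter scope (depth=1)
Step 6: enter scope (depth=2)
Step 7: enter scope (depth=3)
Step 8: exit scope (depth=2)
Visible at query point: a=30 b=30 d=11

Answer: a=30 b=30 d=11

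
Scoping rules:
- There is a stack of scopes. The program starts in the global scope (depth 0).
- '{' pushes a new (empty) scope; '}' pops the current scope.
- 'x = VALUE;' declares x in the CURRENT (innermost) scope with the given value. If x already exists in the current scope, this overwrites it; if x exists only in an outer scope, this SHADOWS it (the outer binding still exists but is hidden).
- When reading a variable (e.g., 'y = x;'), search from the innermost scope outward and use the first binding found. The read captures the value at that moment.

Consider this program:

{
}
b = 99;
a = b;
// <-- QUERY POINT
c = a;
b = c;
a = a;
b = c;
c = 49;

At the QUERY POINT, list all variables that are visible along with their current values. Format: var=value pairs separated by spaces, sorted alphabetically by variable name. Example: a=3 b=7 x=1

Answer: a=99 b=99

Derivation:
Step 1: enter scope (depth=1)
Step 2: exit scope (depth=0)
Step 3: declare b=99 at depth 0
Step 4: declare a=(read b)=99 at depth 0
Visible at query point: a=99 b=99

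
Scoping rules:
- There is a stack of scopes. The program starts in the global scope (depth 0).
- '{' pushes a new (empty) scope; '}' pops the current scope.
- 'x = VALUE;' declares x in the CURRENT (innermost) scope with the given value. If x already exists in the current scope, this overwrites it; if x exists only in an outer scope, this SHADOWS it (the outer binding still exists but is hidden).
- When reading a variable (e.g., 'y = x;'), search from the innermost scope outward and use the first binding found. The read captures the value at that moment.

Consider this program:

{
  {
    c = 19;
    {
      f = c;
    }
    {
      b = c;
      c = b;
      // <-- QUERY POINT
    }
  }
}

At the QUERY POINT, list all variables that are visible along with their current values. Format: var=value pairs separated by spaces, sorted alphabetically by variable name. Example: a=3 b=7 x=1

Answer: b=19 c=19

Derivation:
Step 1: enter scope (depth=1)
Step 2: enter scope (depth=2)
Step 3: declare c=19 at depth 2
Step 4: enter scope (depth=3)
Step 5: declare f=(read c)=19 at depth 3
Step 6: exit scope (depth=2)
Step 7: enter scope (depth=3)
Step 8: declare b=(read c)=19 at depth 3
Step 9: declare c=(read b)=19 at depth 3
Visible at query point: b=19 c=19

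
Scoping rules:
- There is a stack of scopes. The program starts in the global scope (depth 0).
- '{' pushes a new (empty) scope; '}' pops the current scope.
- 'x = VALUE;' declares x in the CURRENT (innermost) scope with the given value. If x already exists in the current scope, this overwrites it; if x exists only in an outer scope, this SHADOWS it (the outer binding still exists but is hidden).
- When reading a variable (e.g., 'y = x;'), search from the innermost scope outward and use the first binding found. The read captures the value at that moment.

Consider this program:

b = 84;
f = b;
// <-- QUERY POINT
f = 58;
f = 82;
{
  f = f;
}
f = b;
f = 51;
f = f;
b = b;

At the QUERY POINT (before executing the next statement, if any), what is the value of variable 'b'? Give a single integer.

Step 1: declare b=84 at depth 0
Step 2: declare f=(read b)=84 at depth 0
Visible at query point: b=84 f=84

Answer: 84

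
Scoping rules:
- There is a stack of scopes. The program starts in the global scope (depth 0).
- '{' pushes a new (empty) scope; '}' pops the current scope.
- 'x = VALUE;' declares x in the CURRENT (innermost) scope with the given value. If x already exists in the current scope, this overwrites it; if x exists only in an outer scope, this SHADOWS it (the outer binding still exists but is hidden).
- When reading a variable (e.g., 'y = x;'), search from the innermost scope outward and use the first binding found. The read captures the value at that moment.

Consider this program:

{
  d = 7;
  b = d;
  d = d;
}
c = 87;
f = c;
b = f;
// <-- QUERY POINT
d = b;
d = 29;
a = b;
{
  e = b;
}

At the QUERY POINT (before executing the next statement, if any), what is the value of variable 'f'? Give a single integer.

Step 1: enter scope (depth=1)
Step 2: declare d=7 at depth 1
Step 3: declare b=(read d)=7 at depth 1
Step 4: declare d=(read d)=7 at depth 1
Step 5: exit scope (depth=0)
Step 6: declare c=87 at depth 0
Step 7: declare f=(read c)=87 at depth 0
Step 8: declare b=(read f)=87 at depth 0
Visible at query point: b=87 c=87 f=87

Answer: 87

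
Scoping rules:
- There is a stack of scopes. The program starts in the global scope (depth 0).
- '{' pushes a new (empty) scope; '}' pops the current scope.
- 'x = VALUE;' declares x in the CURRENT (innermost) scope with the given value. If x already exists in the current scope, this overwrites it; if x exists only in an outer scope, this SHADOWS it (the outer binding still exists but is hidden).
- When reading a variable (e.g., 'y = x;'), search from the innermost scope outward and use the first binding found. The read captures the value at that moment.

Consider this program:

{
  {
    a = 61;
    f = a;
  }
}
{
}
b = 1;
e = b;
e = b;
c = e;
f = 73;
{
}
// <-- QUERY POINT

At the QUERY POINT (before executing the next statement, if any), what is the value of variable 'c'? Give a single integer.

Step 1: enter scope (depth=1)
Step 2: enter scope (depth=2)
Step 3: declare a=61 at depth 2
Step 4: declare f=(read a)=61 at depth 2
Step 5: exit scope (depth=1)
Step 6: exit scope (depth=0)
Step 7: enter scope (depth=1)
Step 8: exit scope (depth=0)
Step 9: declare b=1 at depth 0
Step 10: declare e=(read b)=1 at depth 0
Step 11: declare e=(read b)=1 at depth 0
Step 12: declare c=(read e)=1 at depth 0
Step 13: declare f=73 at depth 0
Step 14: enter scope (depth=1)
Step 15: exit scope (depth=0)
Visible at query point: b=1 c=1 e=1 f=73

Answer: 1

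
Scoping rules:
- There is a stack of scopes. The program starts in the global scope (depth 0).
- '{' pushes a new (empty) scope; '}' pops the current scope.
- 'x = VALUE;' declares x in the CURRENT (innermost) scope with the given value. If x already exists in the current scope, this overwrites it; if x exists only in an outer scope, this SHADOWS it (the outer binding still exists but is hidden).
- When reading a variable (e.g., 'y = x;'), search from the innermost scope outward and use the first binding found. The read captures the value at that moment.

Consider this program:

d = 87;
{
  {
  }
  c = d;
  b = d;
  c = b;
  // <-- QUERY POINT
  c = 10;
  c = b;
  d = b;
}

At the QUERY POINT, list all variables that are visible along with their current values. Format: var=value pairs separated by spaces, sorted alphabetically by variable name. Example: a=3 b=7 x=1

Answer: b=87 c=87 d=87

Derivation:
Step 1: declare d=87 at depth 0
Step 2: enter scope (depth=1)
Step 3: enter scope (depth=2)
Step 4: exit scope (depth=1)
Step 5: declare c=(read d)=87 at depth 1
Step 6: declare b=(read d)=87 at depth 1
Step 7: declare c=(read b)=87 at depth 1
Visible at query point: b=87 c=87 d=87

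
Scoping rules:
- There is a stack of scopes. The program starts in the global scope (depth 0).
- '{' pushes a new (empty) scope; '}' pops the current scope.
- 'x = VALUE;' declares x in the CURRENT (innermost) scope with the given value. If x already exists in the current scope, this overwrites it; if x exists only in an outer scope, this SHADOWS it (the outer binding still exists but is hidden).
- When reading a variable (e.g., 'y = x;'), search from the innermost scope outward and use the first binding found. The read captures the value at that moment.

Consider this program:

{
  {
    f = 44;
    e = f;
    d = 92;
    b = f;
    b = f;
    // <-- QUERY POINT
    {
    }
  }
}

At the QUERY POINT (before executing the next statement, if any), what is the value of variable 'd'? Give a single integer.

Answer: 92

Derivation:
Step 1: enter scope (depth=1)
Step 2: enter scope (depth=2)
Step 3: declare f=44 at depth 2
Step 4: declare e=(read f)=44 at depth 2
Step 5: declare d=92 at depth 2
Step 6: declare b=(read f)=44 at depth 2
Step 7: declare b=(read f)=44 at depth 2
Visible at query point: b=44 d=92 e=44 f=44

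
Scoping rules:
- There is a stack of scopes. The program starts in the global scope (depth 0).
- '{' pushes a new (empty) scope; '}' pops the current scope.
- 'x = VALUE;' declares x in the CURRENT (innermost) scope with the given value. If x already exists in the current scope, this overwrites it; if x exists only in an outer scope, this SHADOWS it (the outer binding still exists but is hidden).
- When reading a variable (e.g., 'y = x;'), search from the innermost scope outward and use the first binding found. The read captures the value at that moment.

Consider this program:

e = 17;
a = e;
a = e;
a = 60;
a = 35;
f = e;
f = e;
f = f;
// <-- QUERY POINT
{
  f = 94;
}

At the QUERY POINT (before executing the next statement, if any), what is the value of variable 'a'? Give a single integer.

Step 1: declare e=17 at depth 0
Step 2: declare a=(read e)=17 at depth 0
Step 3: declare a=(read e)=17 at depth 0
Step 4: declare a=60 at depth 0
Step 5: declare a=35 at depth 0
Step 6: declare f=(read e)=17 at depth 0
Step 7: declare f=(read e)=17 at depth 0
Step 8: declare f=(read f)=17 at depth 0
Visible at query point: a=35 e=17 f=17

Answer: 35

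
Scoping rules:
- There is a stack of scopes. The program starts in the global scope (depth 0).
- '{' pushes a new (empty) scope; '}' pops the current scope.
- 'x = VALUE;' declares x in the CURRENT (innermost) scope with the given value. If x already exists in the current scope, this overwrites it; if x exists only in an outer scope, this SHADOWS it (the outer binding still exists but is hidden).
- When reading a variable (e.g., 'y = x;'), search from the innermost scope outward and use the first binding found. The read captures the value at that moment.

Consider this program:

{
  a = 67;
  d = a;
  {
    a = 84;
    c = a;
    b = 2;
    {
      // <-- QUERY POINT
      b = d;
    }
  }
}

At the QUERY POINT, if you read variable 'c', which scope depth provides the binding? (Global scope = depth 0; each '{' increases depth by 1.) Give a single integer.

Step 1: enter scope (depth=1)
Step 2: declare a=67 at depth 1
Step 3: declare d=(read a)=67 at depth 1
Step 4: enter scope (depth=2)
Step 5: declare a=84 at depth 2
Step 6: declare c=(read a)=84 at depth 2
Step 7: declare b=2 at depth 2
Step 8: enter scope (depth=3)
Visible at query point: a=84 b=2 c=84 d=67

Answer: 2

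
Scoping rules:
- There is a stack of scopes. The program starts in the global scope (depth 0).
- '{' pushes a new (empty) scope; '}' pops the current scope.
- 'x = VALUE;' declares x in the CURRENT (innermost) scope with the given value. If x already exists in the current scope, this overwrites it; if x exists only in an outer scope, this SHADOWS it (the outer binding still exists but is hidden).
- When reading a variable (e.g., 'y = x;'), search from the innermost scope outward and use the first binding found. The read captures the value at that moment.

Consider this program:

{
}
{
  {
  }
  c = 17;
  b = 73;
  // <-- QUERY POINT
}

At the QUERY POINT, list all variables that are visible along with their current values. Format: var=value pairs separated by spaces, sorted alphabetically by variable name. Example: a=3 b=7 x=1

Answer: b=73 c=17

Derivation:
Step 1: enter scope (depth=1)
Step 2: exit scope (depth=0)
Step 3: enter scope (depth=1)
Step 4: enter scope (depth=2)
Step 5: exit scope (depth=1)
Step 6: declare c=17 at depth 1
Step 7: declare b=73 at depth 1
Visible at query point: b=73 c=17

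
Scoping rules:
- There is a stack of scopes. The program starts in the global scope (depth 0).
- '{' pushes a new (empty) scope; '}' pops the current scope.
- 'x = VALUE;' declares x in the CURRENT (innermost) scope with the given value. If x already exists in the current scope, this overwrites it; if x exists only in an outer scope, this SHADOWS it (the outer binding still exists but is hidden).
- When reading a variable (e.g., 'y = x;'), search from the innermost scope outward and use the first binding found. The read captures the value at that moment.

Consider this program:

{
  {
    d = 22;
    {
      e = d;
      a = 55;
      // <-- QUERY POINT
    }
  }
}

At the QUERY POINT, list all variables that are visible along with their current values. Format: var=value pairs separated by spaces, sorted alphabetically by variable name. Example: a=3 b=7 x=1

Step 1: enter scope (depth=1)
Step 2: enter scope (depth=2)
Step 3: declare d=22 at depth 2
Step 4: enter scope (depth=3)
Step 5: declare e=(read d)=22 at depth 3
Step 6: declare a=55 at depth 3
Visible at query point: a=55 d=22 e=22

Answer: a=55 d=22 e=22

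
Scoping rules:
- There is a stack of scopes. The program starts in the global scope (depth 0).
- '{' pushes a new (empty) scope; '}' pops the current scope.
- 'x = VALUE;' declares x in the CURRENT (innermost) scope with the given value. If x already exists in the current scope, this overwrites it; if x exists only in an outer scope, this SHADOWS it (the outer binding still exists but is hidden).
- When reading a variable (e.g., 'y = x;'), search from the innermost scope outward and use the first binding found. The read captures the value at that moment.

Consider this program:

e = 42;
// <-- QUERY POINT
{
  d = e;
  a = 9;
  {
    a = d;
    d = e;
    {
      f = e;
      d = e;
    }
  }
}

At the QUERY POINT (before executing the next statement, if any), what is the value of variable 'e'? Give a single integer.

Answer: 42

Derivation:
Step 1: declare e=42 at depth 0
Visible at query point: e=42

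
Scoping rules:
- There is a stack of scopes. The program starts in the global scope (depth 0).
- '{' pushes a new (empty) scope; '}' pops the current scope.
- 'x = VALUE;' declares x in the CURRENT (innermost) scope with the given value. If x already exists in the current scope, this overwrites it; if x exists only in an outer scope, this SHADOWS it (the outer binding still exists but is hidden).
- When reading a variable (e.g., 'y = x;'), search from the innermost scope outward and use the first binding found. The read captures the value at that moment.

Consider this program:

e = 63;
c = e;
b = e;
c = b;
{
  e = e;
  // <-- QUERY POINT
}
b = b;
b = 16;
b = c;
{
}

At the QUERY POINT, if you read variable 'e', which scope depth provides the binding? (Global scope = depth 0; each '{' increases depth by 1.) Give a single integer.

Answer: 1

Derivation:
Step 1: declare e=63 at depth 0
Step 2: declare c=(read e)=63 at depth 0
Step 3: declare b=(read e)=63 at depth 0
Step 4: declare c=(read b)=63 at depth 0
Step 5: enter scope (depth=1)
Step 6: declare e=(read e)=63 at depth 1
Visible at query point: b=63 c=63 e=63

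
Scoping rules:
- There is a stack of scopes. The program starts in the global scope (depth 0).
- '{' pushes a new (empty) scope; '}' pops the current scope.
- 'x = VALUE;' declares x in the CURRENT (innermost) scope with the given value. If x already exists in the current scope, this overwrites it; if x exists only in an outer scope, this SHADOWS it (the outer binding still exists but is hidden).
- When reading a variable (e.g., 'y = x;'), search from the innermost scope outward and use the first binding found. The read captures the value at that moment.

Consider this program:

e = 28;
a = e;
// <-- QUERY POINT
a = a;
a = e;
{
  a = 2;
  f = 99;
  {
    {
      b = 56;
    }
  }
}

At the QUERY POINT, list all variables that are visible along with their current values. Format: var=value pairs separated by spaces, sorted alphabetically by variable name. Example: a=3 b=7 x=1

Step 1: declare e=28 at depth 0
Step 2: declare a=(read e)=28 at depth 0
Visible at query point: a=28 e=28

Answer: a=28 e=28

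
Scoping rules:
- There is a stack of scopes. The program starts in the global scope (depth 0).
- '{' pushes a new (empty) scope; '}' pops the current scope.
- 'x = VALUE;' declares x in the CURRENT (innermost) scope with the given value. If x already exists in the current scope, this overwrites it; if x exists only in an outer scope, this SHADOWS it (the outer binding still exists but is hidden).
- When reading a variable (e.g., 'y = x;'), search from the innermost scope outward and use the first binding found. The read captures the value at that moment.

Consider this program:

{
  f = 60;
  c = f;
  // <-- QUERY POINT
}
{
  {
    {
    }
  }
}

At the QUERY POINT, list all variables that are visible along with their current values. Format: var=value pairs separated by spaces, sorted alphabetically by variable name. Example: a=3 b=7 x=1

Answer: c=60 f=60

Derivation:
Step 1: enter scope (depth=1)
Step 2: declare f=60 at depth 1
Step 3: declare c=(read f)=60 at depth 1
Visible at query point: c=60 f=60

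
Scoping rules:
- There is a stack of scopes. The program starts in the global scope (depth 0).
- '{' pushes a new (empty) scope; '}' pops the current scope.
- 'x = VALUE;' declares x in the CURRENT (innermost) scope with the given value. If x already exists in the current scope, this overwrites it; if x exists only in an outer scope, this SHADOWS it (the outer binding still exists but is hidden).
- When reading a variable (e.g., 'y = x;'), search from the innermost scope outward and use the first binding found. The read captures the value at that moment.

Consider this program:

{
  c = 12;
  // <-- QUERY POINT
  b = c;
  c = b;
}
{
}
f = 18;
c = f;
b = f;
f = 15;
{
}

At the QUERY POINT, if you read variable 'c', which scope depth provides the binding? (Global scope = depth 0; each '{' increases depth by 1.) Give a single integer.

Answer: 1

Derivation:
Step 1: enter scope (depth=1)
Step 2: declare c=12 at depth 1
Visible at query point: c=12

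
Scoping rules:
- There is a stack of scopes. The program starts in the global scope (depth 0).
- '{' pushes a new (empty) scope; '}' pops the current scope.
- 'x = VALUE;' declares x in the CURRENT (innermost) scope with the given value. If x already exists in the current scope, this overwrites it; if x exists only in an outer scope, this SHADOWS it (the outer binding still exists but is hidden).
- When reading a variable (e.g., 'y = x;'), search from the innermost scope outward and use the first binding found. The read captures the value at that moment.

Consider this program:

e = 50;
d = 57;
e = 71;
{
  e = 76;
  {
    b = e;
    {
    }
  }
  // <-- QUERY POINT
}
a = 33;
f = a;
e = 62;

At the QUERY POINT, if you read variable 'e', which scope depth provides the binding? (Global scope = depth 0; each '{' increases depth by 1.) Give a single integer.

Step 1: declare e=50 at depth 0
Step 2: declare d=57 at depth 0
Step 3: declare e=71 at depth 0
Step 4: enter scope (depth=1)
Step 5: declare e=76 at depth 1
Step 6: enter scope (depth=2)
Step 7: declare b=(read e)=76 at depth 2
Step 8: enter scope (depth=3)
Step 9: exit scope (depth=2)
Step 10: exit scope (depth=1)
Visible at query point: d=57 e=76

Answer: 1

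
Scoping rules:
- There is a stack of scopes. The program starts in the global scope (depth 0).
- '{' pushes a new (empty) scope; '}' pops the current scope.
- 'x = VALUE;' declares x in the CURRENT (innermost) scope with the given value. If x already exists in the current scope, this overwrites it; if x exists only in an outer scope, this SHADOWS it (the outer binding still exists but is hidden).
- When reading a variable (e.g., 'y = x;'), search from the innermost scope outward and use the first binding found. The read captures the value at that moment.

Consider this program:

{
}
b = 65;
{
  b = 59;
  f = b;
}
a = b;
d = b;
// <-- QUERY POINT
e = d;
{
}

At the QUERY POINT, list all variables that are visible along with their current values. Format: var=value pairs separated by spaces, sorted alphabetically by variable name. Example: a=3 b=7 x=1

Answer: a=65 b=65 d=65

Derivation:
Step 1: enter scope (depth=1)
Step 2: exit scope (depth=0)
Step 3: declare b=65 at depth 0
Step 4: enter scope (depth=1)
Step 5: declare b=59 at depth 1
Step 6: declare f=(read b)=59 at depth 1
Step 7: exit scope (depth=0)
Step 8: declare a=(read b)=65 at depth 0
Step 9: declare d=(read b)=65 at depth 0
Visible at query point: a=65 b=65 d=65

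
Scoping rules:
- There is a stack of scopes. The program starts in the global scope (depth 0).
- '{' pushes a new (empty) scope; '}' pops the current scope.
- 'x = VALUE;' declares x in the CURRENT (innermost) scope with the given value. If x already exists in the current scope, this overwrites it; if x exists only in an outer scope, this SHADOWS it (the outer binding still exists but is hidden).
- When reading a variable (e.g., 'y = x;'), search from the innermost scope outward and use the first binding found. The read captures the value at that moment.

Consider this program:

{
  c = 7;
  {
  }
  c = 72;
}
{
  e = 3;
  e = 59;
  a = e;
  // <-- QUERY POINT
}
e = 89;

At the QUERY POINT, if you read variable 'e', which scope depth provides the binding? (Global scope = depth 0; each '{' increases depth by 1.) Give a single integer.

Answer: 1

Derivation:
Step 1: enter scope (depth=1)
Step 2: declare c=7 at depth 1
Step 3: enter scope (depth=2)
Step 4: exit scope (depth=1)
Step 5: declare c=72 at depth 1
Step 6: exit scope (depth=0)
Step 7: enter scope (depth=1)
Step 8: declare e=3 at depth 1
Step 9: declare e=59 at depth 1
Step 10: declare a=(read e)=59 at depth 1
Visible at query point: a=59 e=59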